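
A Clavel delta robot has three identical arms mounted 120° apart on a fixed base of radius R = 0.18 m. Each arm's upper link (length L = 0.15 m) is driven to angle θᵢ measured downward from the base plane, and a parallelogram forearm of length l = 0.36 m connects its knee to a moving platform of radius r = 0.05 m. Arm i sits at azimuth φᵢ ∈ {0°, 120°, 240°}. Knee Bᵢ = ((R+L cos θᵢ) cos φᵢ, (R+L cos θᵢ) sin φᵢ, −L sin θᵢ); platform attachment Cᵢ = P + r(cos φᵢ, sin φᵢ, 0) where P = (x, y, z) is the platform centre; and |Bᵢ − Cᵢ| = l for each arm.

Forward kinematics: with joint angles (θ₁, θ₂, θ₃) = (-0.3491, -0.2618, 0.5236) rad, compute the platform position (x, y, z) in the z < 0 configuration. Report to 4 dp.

(0.0395, 0.0585, -0.2182)

arm 1 at φ=0.0°: e+L cos θ1 = 0.2710;  S1 = (0.2710, 0.0000, 0.0513)
arm 2 at φ=120.0°: e+L cos θ2 = 0.2749;  S2 = (-0.1374, 0.2381, 0.0388)
arm 3 at φ=240.0°: e+L cos θ3 = 0.2599;  S3 = (-0.1300, -0.2251, -0.0750)
|S₂|²−|S₁|² = 0.0010;  |S₃|²−|S₁|² = -0.0029
plane₁₂: -0.8168x+0.4761y+-0.0250z = 0.0010
Cramer: x(z) = 0.0012-0.1755z;  y(z) = 0.0042-0.2486z
quadratic in z: (1.0926)z²+(-0.0100)z+(-0.0542)=0, √Δ=0.4868 → z ∈ {-0.2182, 0.2273}; z = -0.2182 (taking z<0)
x = 0.0395, y = 0.0585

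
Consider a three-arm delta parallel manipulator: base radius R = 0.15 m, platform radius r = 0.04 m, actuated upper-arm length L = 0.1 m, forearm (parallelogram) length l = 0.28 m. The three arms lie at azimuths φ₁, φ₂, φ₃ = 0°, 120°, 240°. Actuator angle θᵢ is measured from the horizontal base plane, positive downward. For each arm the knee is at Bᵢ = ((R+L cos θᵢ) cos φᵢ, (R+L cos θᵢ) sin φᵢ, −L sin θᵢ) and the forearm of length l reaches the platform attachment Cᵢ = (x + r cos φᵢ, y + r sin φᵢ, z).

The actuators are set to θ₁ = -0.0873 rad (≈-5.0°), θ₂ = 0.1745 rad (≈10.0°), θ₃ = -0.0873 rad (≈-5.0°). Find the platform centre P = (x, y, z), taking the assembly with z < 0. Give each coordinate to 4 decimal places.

(0.0079, -0.0137, -0.1850)

arm 1 at φ=0.0°: e+L cos θ1 = 0.2096;  O1 = (0.2096, 0.0000, 0.0087)
φ2=120.0°: virtual centre (-0.1042, 0.1806, -0.0174), radius l
φ3=240.0°: virtual centre (-0.1048, -0.1815, 0.0087), radius l
subtract pairs → two planes through P
linear system: -0.6277x+0.3611y = -0.0003−-0.0522z; -0.6289x+-0.3631y = 0.0000−0.0000z
Cramer: x(z) = 0.0002-0.0416z;  y(z) = -0.0003+0.0721z
into |P−O₁|² = l²: 1.0069z² + -0.0001z + -0.0345 = 0;  Δ = 0.1388;  z = -0.1850 or 0.1850 → z<0 root = -0.1850
x = 0.0079, y = -0.0137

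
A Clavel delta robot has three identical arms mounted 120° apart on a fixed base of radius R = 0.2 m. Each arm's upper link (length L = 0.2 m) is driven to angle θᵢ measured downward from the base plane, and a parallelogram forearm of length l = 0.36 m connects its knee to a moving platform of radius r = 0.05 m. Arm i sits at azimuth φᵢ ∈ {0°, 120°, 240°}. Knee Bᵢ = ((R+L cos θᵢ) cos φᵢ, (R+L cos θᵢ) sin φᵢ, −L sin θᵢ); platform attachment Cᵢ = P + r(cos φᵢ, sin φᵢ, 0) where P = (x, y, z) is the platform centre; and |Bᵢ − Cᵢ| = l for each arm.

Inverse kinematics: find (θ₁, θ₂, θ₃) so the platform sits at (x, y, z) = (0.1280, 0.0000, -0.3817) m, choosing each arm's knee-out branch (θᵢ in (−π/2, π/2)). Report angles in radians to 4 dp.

φ1=0.0° → target in arm frame (0.1280, 0.0000)
  A=0.0220, B=-0.3817, C=(l²−L²−A²−y'²−z²)/(2L)=-0.1414
  √(A²+B²)=0.3823;  θ1 = -1.5132+1.9498 ≈ 0.4365
φ2=120.0° → target in arm frame (-0.0640, -0.1109)
  e−x'=0.2140;  (l²−L²−(e−x')²−y'²−z²)/2L = -0.2854
  √(A²+B²)=0.4376;  θ2 = -1.0598+2.2814 ≈ 1.2216
arm 3 (φ=240.0°): x'=-0.0640, y'=0.1109
  e−x'=0.2140;  (l²−L²−(e−x')²−y'²−z²)/2L = -0.2854
  √(A²+B²)=0.4376;  θ3 = -1.0598+2.2814 ≈ 1.2216

θ₁ = 0.4365, θ₂ = 1.2216, θ₃ = 1.2216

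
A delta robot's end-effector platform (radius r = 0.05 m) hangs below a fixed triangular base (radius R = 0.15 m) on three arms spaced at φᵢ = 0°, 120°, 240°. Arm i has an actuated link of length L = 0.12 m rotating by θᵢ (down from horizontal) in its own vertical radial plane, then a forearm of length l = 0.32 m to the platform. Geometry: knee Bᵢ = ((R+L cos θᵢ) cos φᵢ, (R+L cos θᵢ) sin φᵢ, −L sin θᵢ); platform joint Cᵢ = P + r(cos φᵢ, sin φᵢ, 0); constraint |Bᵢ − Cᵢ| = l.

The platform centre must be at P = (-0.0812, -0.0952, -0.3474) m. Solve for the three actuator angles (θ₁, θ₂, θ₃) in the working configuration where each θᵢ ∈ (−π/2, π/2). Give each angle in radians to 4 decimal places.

θ₁ = 1.3967, θ₂ = 1.2219, θ₃ = 0.3493

rotate P by −φ1: (-0.0812, -0.0952, -0.3474)
  A cos θ + B sin θ = C:  0.1812·cos θ + -0.3474·sin θ = -0.3108
  √(A²+B²)=0.3918;  θ1 = -1.0900+2.4867 ≈ 1.3967
arm 2 (φ=120.0°): x'=-0.0418, y'=0.1179
  A cos θ + B sin θ = C:  0.1418·cos θ + -0.3474·sin θ = -0.2780
  √(A²+B²)=0.3752;  θ2 = -1.1831+2.4050 ≈ 1.2219
rotate P by −φ3: (0.1230, -0.0227, -0.3474)
  A=-0.0230, B=-0.3474, C=(l²−L²−A²−y'²−z²)/(2L)=-0.1406
  θ3 = atan2(B,A) + arccos(C/0.3482) = 0.3493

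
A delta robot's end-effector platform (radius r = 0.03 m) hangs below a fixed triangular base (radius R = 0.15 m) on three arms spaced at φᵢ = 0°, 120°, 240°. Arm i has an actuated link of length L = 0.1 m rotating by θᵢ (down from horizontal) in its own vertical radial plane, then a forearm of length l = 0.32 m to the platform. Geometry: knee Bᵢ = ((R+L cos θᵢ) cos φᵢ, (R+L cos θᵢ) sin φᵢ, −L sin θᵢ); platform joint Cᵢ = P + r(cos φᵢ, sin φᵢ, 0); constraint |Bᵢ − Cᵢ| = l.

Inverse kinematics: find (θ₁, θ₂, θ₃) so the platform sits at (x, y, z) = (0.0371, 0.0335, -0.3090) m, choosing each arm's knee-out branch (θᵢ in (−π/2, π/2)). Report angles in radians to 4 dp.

φ1=0.0° → target in arm frame (0.0371, 0.0335)
  A cos θ + B sin θ = C:  0.0829·cos θ + -0.3090·sin θ = -0.0554
  √(A²+B²)=0.3199;  θ1 = -1.3087+1.7448 ≈ 0.4361
arm 2 (φ=120.0°): x'=0.0105, y'=-0.0489
  A=0.1095, B=-0.3090, C=(l²−L²−A²−y'²−z²)/(2L)=-0.0873
  γ=atan2(-0.3090,0.1095)=-1.2301;  ψ=arccos(-0.2664)=1.8405;  θ2=γ+ψ≈0.6104
φ3=240.0° → target in arm frame (-0.0476, 0.0154)
  A=0.1676, B=-0.3090, C=(l²−L²−A²−y'²−z²)/(2L)=-0.1570
  γ=atan2(-0.3090,0.1676)=-1.0739;  ψ=arccos(-0.4466)=2.0337;  θ3=γ+ψ≈0.9598

θ₁ = 0.4361, θ₂ = 0.6104, θ₃ = 0.9598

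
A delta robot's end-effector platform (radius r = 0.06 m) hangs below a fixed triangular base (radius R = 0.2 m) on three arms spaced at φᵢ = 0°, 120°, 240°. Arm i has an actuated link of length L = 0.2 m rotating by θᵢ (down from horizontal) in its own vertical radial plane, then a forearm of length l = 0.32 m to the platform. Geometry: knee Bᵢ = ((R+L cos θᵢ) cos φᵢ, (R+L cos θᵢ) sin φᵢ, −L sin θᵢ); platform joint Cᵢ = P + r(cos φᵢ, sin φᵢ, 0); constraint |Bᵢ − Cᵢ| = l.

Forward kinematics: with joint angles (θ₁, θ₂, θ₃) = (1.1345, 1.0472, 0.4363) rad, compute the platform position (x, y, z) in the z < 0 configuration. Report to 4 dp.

(-0.0588, -0.0750, -0.3098)

arm 1 at φ=0.0°: (R−r)+L cos θ1 = 0.2245;  S1 = (0.2245, 0.0000, -0.1813)
φ2=120.0°: virtual centre (-0.1200, 0.2078, -0.1732), radius l
φ3=240.0°: virtual centre (-0.1606, -0.2782, -0.0845), radius l
subtract pairs → two planes through P
linear system: -0.6890x+0.4157y = 0.0043−0.0161z; -0.7703x+-0.5564y = 0.0271−0.1935z
Cramer: x(z) = -0.0194+0.1271z;  y(z) = -0.0218+0.1718z
quadratic in z: (1.0457)z²+(0.2931)z+(-0.0096)=0, √Δ=0.3548 → z ∈ {-0.3098, 0.0295}; z = -0.3098 (taking z<0)
x = -0.0588, y = -0.0750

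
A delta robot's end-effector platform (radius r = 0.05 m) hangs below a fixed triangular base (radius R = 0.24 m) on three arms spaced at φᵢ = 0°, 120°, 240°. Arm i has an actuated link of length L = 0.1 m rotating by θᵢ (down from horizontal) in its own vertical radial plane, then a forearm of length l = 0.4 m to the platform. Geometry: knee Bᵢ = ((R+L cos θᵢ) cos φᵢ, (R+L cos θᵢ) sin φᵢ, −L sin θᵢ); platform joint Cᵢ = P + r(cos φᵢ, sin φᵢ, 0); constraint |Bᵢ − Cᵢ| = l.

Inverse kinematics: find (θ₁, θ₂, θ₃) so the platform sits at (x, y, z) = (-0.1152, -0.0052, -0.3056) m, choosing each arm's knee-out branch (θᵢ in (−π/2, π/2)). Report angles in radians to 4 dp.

arm 1 (φ=0.0°): x'=-0.1152, y'=-0.0052
  A=0.3052, B=-0.3056, C=(l²−L²−A²−y'²−z²)/(2L)=-0.1828
  γ=atan2(-0.3056,0.3052)=-0.7861;  ψ=arccos(-0.4233)=2.0079;  θ1=γ+ψ≈1.2218
rotate P by −φ2: (0.0531, 0.1024, -0.3056)
  A cos θ + B sin θ = C:  0.1369·cos θ + -0.3056·sin θ = 0.1369
  √(A²+B²)=0.3349;  θ2 = -1.1496+1.1495 ≈ -0.0001
arm 3 (φ=240.0°): x'=0.0621, y'=-0.0972
  A=0.1279, B=-0.3056, C=(l²−L²−A²−y'²−z²)/(2L)=0.1540
  γ=atan2(-0.3056,0.1279)=-1.1744;  ψ=arccos(0.4650)=1.0872;  θ3=γ+ψ≈-0.0873

θ₁ = 1.2218, θ₂ = -0.0001, θ₃ = -0.0873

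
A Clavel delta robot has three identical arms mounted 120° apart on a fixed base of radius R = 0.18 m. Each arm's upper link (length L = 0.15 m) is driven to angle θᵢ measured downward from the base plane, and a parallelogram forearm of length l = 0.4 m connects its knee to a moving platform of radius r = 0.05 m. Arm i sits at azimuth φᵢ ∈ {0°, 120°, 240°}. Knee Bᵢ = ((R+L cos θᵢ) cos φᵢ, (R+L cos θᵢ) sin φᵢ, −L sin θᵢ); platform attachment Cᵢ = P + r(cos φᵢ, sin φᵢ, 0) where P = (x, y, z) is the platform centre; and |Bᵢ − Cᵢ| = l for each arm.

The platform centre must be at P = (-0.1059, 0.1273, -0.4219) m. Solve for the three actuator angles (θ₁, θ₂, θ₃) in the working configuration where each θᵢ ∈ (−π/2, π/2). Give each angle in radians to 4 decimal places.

arm 1 (φ=0.0°): x'=-0.1059, y'=0.1273
  e−x'=0.2359;  (l²−L²−(e−x')²−y'²−z²)/2L = -0.3745
  γ=atan2(-0.4219,0.2359)=-1.0610;  ψ=arccos(-0.7748)=2.4572;  θ1=γ+ψ≈1.3962
φ2=120.0° → target in arm frame (0.1632, 0.0281)
  A=-0.0332, B=-0.4219, C=(l²−L²−A²−y'²−z²)/(2L)=-0.1413
  √(A²+B²)=0.4232;  θ2 = -1.6493+1.9112 ≈ 0.2619
arm 3 (φ=240.0°): x'=-0.0573, y'=-0.1554
  A=0.1873, B=-0.4219, C=(l²−L²−A²−y'²−z²)/(2L)=-0.3324
  θ3 = atan2(B,A) + arccos(C/0.4616) = 1.2217

θ₁ = 1.3962, θ₂ = 0.2619, θ₃ = 1.2217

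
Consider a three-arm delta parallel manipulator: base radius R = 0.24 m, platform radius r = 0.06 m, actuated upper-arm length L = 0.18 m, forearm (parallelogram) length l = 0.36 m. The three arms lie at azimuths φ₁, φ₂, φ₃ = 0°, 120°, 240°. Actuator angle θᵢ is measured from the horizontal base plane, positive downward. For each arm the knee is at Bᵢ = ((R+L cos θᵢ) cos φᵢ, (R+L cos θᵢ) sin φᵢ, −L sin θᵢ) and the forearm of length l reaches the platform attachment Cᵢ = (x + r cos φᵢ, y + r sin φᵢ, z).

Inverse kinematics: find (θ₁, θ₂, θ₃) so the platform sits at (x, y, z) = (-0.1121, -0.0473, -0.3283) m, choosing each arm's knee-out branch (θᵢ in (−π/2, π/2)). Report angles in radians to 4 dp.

θ₁ = 1.3963, θ₂ = 0.8725, θ₃ = 0.4362

rotate P by −φ1: (-0.1121, -0.0473, -0.3283)
  A=0.2921, B=-0.3283, C=(l²−L²−A²−y'²−z²)/(2L)=-0.2726
  √(A²+B²)=0.4394;  θ1 = -0.8437+2.2400 ≈ 1.3963
φ2=120.0° → target in arm frame (0.0151, 0.1207)
  A=0.1649, B=-0.3283, C=(l²−L²−A²−y'²−z²)/(2L)=-0.1454
  √(A²+B²)=0.3674;  θ2 = -1.1053+1.9778 ≈ 0.8725
rotate P by −φ3: (0.0970, -0.0734, -0.3283)
  e−x'=0.0830;  (l²−L²−(e−x')²−y'²−z²)/2L = -0.0635
  γ=atan2(-0.3283,0.0830)=-1.3232;  ψ=arccos(-0.1875)=1.7594;  θ3=γ+ψ≈0.4362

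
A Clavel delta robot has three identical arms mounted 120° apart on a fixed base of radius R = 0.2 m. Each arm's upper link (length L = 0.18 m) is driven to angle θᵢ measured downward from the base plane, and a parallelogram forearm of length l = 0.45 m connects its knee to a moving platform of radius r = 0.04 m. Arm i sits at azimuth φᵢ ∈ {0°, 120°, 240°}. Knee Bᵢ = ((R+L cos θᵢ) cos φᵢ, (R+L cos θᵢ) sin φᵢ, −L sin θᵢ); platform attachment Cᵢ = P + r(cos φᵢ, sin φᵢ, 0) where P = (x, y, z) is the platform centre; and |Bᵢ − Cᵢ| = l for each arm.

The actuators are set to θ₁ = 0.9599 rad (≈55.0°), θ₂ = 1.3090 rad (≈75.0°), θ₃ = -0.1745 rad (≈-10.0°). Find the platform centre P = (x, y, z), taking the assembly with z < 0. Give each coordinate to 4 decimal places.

(-0.0491, -0.2094, -0.3946)

arm 1 at φ=0.0°: e+L cos θ1 = 0.2632;  S1 = (0.2632, 0.0000, -0.1474)
φ2=120.0°: virtual centre (-0.1033, 0.1789, -0.1739), radius l
φ3=240.0°: virtual centre (-0.1686, -0.2921, 0.0313), radius l
subtract pairs → two planes through P
plane₁₂: -0.7331x+0.3578y+-0.0528z = -0.0181
Cramer: x(z) = 0.0029+0.1316z;  y(z) = -0.0448+0.4172z
sphere 1 gives Az²+Bz+C=0 with A=1.1914, B=0.1890, C=-0.1110;  B²−4AC=0.5645;  roots -0.3946, 0.2360;  negative root z = -0.3946
x = -0.0491, y = -0.2094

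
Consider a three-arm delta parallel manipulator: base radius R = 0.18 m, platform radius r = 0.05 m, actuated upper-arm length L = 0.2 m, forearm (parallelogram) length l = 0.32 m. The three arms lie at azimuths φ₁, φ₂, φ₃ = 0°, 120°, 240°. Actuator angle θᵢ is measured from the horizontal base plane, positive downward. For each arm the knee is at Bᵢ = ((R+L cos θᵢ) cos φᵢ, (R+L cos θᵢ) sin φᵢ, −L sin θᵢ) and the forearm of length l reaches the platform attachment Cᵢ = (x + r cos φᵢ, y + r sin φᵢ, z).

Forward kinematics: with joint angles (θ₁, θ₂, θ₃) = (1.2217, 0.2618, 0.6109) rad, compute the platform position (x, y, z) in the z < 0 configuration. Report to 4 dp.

φ1=0.0°: virtual centre (0.1984, 0.0000, -0.1879), radius l
arm 2 at φ=120.0°: (R−r)+L cos θ2 = 0.3232;  centre 2 = (-0.1616, 0.2799, -0.0518)
φ3=240.0°: virtual centre (-0.1469, -0.2545, -0.1147), radius l
subtract pairs → two planes through P
plane₁₂: -0.7200x+0.5598y+0.2723z = 0.0324
det = 0.7530;  x = -0.0404+0.2929z,  y = 0.0060+-0.1098z
into |P−centre ₁|² = l²: 1.0978z² + 0.2347z + -0.0100 = 0;  Δ = 0.0991;  z = -0.2503 or 0.0365 → z<0 root = -0.2503
x = -0.1137, y = 0.0335

(-0.1137, 0.0335, -0.2503)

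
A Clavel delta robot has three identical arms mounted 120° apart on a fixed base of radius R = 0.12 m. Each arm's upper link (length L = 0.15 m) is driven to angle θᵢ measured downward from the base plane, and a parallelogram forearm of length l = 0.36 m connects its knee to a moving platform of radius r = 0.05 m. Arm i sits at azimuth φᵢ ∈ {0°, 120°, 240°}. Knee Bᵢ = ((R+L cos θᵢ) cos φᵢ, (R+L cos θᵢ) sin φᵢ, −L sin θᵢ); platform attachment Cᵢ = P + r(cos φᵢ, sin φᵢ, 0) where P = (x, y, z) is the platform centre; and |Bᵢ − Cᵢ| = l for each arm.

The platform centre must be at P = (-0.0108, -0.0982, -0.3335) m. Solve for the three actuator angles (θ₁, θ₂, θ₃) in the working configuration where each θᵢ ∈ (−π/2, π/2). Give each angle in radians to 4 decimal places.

rotate P by −φ1: (-0.0108, -0.0982, -0.3335)
  e−x'=0.0808;  (l²−L²−(e−x')²−y'²−z²)/2L = -0.0676
  γ=atan2(-0.3335,0.0808)=-1.3331;  ψ=arccos(-0.1971)=1.7692;  θ1=γ+ψ≈0.4361
arm 2 (φ=120.0°): x'=-0.0796, y'=0.0585
  e−x'=0.1496;  (l²−L²−(e−x')²−y'²−z²)/2L = -0.0998
  θ2 = atan2(B,A) + arccos(C/0.3655) = 0.6982
rotate P by −φ3: (0.0904, 0.0397, -0.3335)
  A cos θ + B sin θ = C:  -0.0204·cos θ + -0.3335·sin θ = -0.0204
  γ=atan2(-0.3335,-0.0204)=-1.6320;  ψ=arccos(-0.0611)=1.6319;  θ3=γ+ψ≈-0.0001

θ₁ = 0.4361, θ₂ = 0.6982, θ₃ = -0.0001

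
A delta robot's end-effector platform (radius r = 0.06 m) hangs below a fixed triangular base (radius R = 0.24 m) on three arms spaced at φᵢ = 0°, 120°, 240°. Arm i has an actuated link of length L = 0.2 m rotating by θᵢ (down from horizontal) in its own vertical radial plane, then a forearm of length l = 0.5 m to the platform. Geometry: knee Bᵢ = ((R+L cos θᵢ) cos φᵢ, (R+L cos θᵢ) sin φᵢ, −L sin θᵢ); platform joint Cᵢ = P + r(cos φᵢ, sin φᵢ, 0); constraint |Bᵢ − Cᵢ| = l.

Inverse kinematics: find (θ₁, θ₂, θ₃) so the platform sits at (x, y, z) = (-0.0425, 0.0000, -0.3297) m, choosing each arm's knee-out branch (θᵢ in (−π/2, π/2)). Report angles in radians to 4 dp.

arm 1 (φ=0.0°): x'=-0.0425, y'=0.0000
  A cos θ + B sin θ = C:  0.2225·cos θ + -0.3297·sin θ = 0.1295
  θ1 = atan2(B,A) + arccos(C/0.3978) = 0.2621
φ2=120.0° → target in arm frame (0.0212, 0.0368)
  A cos θ + B sin θ = C:  0.1588·cos θ + -0.3297·sin θ = 0.1869
  √(A²+B²)=0.3659;  θ2 = -1.1221+1.0349 ≈ -0.0872
arm 3 (φ=240.0°): x'=0.0213, y'=-0.0368
  A=0.1587, B=-0.3297, C=(l²−L²−A²−y'²−z²)/(2L)=0.1869
  √(A²+B²)=0.3659;  θ3 = -1.1221+1.0349 ≈ -0.0872

θ₁ = 0.2621, θ₂ = -0.0872, θ₃ = -0.0872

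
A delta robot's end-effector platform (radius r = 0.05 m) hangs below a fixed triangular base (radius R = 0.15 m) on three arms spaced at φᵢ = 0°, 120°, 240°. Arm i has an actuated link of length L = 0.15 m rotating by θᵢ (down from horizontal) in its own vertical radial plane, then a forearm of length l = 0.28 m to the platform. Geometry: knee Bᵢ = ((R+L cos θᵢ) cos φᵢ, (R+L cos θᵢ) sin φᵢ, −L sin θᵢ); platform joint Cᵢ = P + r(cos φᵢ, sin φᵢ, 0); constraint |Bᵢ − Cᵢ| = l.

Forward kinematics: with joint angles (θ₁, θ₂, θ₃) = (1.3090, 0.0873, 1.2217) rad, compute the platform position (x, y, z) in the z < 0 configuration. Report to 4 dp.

(-0.0821, 0.1167, -0.2714)

φ1=0.0°: virtual centre (0.1388, 0.0000, -0.1449), radius l
φ2=120.0°: virtual centre (-0.1247, 0.2160, -0.0131), radius l
O3 = (0.1513·cos240.0°, 0.1513·sin240.0°, -0.1410) = (-0.0757, -0.1310, -0.1410)
eliminate P² terms by subtracting sphere 1 from 2 and 3
linear system: -0.5271x+0.4320y = 0.0221−0.2636z; -0.4290x+-0.2621y = 0.0025−0.0079z
det = 0.3234;  x = -0.0213+0.2241z,  y = 0.0253+-0.3368z
sphere 1 gives Az²+Bz+C=0 with A=1.1636, B=0.2010, C=-0.0311;  B²−4AC=0.1854;  roots -0.2714, 0.0986;  negative root z = -0.2714
x = -0.0821, y = 0.1167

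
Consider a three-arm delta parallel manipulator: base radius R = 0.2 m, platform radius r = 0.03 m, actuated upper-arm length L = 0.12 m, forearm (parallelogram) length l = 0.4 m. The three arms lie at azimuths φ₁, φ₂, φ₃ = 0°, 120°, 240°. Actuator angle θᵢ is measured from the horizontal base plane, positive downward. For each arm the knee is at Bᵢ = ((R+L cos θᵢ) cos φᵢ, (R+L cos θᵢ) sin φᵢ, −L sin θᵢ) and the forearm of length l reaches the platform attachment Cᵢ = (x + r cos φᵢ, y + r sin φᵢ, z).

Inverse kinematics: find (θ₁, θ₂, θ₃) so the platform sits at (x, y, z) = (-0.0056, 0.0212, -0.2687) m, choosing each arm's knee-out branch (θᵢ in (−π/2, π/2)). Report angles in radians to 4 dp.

rotate P by −φ1: (-0.0056, 0.0212, -0.2687)
  e−x'=0.1756;  (l²−L²−(e−x')²−y'²−z²)/2L = 0.1755
  θ1 = atan2(B,A) + arccos(C/0.3210) = 0.0004
rotate P by −φ2: (0.0212, -0.0058, -0.2687)
  e−x'=0.1488;  (l²−L²−(e−x')²−y'²−z²)/2L = 0.2134
  √(A²+B²)=0.3072;  θ2 = -1.0649+0.8028 ≈ -0.2622
φ3=240.0° → target in arm frame (-0.0156, -0.0154)
  A=0.1856, B=-0.2687, C=(l²−L²−A²−y'²−z²)/(2L)=0.1614
  √(A²+B²)=0.3265;  θ3 = -0.9664+1.0539 ≈ 0.0875

θ₁ = 0.0004, θ₂ = -0.2622, θ₃ = 0.0875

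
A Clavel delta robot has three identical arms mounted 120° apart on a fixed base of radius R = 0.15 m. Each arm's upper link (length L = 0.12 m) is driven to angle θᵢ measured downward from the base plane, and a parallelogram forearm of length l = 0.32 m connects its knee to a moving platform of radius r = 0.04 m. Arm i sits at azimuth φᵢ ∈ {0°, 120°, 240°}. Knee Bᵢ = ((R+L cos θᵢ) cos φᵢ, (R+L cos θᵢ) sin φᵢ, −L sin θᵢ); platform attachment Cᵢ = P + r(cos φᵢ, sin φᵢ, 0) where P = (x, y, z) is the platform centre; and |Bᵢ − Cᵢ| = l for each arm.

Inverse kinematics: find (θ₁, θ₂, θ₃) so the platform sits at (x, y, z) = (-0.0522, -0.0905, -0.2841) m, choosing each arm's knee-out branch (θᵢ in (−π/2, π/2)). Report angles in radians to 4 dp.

φ1=0.0° → target in arm frame (-0.0522, -0.0905)
  e−x'=0.1622;  (l²−L²−(e−x')²−y'²−z²)/2L = -0.1134
  γ=atan2(-0.2841,0.1622)=-1.0520;  ψ=arccos(-0.3466)=1.9247;  θ1=γ+ψ≈0.8727
arm 2 (φ=120.0°): x'=-0.0523, y'=0.0905
  A=0.1623, B=-0.2841, C=(l²−L²−A²−y'²−z²)/(2L)=-0.1135
  θ2 = atan2(B,A) + arccos(C/0.3272) = 0.8731
arm 3 (φ=240.0°): x'=0.1045, y'=0.0000
  A cos θ + B sin θ = C:  0.0055·cos θ + -0.2841·sin θ = 0.0302
  θ3 = atan2(B,A) + arccos(C/0.2842) = -0.0872

θ₁ = 0.8727, θ₂ = 0.8731, θ₃ = -0.0872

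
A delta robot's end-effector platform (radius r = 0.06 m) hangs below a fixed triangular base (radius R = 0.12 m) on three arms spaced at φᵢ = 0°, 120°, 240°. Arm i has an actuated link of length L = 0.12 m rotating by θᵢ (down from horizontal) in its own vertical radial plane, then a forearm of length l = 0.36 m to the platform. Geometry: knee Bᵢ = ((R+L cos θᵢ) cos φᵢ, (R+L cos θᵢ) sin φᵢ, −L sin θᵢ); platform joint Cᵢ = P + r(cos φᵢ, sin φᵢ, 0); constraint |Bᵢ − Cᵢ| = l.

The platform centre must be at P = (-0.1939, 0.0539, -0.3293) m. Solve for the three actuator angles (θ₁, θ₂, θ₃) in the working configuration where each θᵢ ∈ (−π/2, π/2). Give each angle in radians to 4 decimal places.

arm 1 (φ=0.0°): x'=-0.1939, y'=0.0539
  A cos θ + B sin θ = C:  0.2539·cos θ + -0.3293·sin θ = -0.2525
  θ1 = atan2(B,A) + arccos(C/0.4158) = 1.3095
rotate P by −φ2: (0.1436, 0.1410, -0.3293)
  e−x'=-0.0836;  (l²−L²−(e−x')²−y'²−z²)/2L = -0.0838
  γ=atan2(-0.3293,-0.0836)=-1.8195;  ψ=arccos(-0.2466)=1.8199;  θ2=γ+ψ≈0.0004
φ3=240.0° → target in arm frame (0.0503, -0.1949)
  A=0.0097, B=-0.3293, C=(l²−L²−A²−y'²−z²)/(2L)=-0.1305
  √(A²+B²)=0.3294;  θ3 = -1.5413+1.9779 ≈ 0.4367

θ₁ = 1.3095, θ₂ = 0.0004, θ₃ = 0.4367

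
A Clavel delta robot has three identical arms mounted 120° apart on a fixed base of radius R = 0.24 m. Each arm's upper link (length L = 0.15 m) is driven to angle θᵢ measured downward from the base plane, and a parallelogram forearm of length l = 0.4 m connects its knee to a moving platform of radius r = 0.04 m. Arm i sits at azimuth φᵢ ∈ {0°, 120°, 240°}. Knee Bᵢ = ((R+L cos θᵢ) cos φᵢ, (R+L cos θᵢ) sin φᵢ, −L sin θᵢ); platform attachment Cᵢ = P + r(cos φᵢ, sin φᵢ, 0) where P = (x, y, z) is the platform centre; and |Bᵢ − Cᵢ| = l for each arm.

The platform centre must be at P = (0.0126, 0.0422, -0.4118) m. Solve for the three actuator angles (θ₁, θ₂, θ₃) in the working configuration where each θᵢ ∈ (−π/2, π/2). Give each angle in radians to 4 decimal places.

θ₁ = 0.9602, θ₂ = 0.8728, θ₃ = 1.2216

rotate P by −φ1: (0.0126, 0.0422, -0.4118)
  A=0.1874, B=-0.4118, C=(l²−L²−A²−y'²−z²)/(2L)=-0.2299
  √(A²+B²)=0.4524;  θ1 = -1.1437+2.1039 ≈ 0.9602
rotate P by −φ2: (0.0302, -0.0320, -0.4118)
  A=0.1698, B=-0.4118, C=(l²−L²−A²−y'²−z²)/(2L)=-0.2064
  θ2 = atan2(B,A) + arccos(C/0.4454) = 0.8728
arm 3 (φ=240.0°): x'=-0.0428, y'=-0.0102
  A cos θ + B sin θ = C:  0.2428·cos θ + -0.4118·sin θ = -0.3039
  γ=atan2(-0.4118,0.2428)=-1.0380;  ψ=arccos(-0.6356)=2.2596;  θ3=γ+ψ≈1.2216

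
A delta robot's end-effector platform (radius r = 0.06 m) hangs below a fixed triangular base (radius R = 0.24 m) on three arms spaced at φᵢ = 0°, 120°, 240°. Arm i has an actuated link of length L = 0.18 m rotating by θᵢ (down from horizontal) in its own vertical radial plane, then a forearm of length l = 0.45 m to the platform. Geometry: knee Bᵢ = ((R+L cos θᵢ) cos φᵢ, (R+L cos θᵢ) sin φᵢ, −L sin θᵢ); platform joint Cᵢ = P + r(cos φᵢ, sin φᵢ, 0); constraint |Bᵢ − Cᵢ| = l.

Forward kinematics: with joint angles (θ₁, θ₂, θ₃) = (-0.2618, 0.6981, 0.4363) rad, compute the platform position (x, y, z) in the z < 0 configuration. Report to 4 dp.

arm 1 at φ=0.0°: (R−r)+L cos θ1 = 0.3539;  S1 = (0.3539, 0.0000, 0.0466)
φ2=120.0°: virtual centre (-0.1589, 0.2753, -0.1157), radius l
φ3=240.0°: virtual centre (-0.1716, -0.2972, -0.0761), radius l
|S₂|²−|S₁|² = -0.0130;  |S₃|²−|S₁|² = -0.0039
plane₁₂: -1.0256x+0.5506y+-0.3246z = -0.0130
det = 1.1882;  x = 0.0083+-0.2760z,  y = -0.0081+0.0753z
sphere 1 gives Az²+Bz+C=0 with A=1.0819, B=0.0964, C=-0.0808;  B²−4AC=0.3591;  roots -0.3215, 0.2324;  negative root z = -0.3215
x = 0.0970, y = -0.0323

(0.0970, -0.0323, -0.3215)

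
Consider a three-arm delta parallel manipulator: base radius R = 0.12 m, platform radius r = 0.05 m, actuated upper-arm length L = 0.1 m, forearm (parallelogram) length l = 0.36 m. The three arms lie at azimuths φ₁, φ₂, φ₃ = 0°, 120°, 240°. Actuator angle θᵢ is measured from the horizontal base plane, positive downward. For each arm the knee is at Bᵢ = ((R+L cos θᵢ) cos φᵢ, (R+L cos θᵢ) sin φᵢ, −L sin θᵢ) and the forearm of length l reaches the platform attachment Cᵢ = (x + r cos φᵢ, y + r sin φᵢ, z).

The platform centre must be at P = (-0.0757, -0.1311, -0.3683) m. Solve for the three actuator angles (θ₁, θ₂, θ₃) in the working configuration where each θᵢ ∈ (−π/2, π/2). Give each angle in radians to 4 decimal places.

rotate P by −φ1: (-0.0757, -0.1311, -0.3683)
  e−x'=0.1457;  (l²−L²−(e−x')²−y'²−z²)/2L = -0.2723
  θ1 = atan2(B,A) + arccos(C/0.3961) = 1.1348
arm 2 (φ=120.0°): x'=-0.0757, y'=0.1311
  A cos θ + B sin θ = C:  0.1457·cos θ + -0.3683·sin θ = -0.2723
  √(A²+B²)=0.3961;  θ2 = -1.1941+2.3288 ≈ 1.1347
φ3=240.0° → target in arm frame (0.1514, 0.0000)
  A cos θ + B sin θ = C:  -0.0814·cos θ + -0.3683·sin θ = -0.1133
  √(A²+B²)=0.3772;  θ3 = -1.7883+1.8760 ≈ 0.0877

θ₁ = 1.1348, θ₂ = 1.1347, θ₃ = 0.0877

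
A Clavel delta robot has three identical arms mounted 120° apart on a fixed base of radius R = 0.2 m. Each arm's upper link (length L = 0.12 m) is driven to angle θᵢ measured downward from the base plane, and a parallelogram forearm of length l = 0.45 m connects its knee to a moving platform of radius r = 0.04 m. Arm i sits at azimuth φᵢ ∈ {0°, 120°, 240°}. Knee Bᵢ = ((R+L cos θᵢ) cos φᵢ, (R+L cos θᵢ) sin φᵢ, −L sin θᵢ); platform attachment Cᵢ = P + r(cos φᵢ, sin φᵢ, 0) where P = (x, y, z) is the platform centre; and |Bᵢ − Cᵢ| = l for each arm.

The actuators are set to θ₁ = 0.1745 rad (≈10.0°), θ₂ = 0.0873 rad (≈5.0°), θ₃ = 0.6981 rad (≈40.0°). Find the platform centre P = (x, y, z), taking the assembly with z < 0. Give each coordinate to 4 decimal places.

(0.0285, 0.0668, -0.3892)

O1 = (0.2782·cos0.0°, 0.2782·sin0.0°, -0.0208) = (0.2782, 0.0000, -0.0208)
φ2=120.0°: virtual centre (-0.1398, 0.2421, -0.0105), radius l
arm 3 at φ=240.0°: e+L cos θ3 = 0.2519;  O3 = (-0.1260, -0.2182, -0.0771)
eliminate P² terms by subtracting sphere 1 from 2 and 3
[-0.8359 0.4842 0.0207]·P = 0.0004;  [-0.8083 -0.4364 -0.1126]·P = -0.0084
Cramer: x(z) = 0.0051-0.0601z;  y(z) = 0.0098-0.1467z
into |P−O₁|² = l²: 1.0251z² + 0.0716z + -0.1274 = 0;  Δ = 0.5276;  z = -0.3892 or 0.3193 → z<0 root = -0.3892
x = 0.0285, y = 0.0668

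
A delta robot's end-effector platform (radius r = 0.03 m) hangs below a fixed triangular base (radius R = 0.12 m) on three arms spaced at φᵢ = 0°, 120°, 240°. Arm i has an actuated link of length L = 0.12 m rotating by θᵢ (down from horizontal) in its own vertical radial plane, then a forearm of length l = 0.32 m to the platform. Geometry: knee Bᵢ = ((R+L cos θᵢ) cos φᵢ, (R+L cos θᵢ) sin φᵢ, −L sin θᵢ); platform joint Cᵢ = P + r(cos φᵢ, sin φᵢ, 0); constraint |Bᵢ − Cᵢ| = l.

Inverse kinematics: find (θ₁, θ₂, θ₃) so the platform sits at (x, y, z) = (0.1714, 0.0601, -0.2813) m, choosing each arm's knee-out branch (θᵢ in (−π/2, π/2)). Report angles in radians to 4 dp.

φ1=0.0° → target in arm frame (0.1714, 0.0601)
  A=-0.0814, B=-0.2813, C=(l²−L²−A²−y'²−z²)/(2L)=-0.0057
  γ=atan2(-0.2813,-0.0814)=-1.8525;  ψ=arccos(-0.0195)=1.5903;  θ1=γ+ψ≈-0.2622
rotate P by −φ2: (-0.0337, -0.1785, -0.2813)
  A cos θ + B sin θ = C:  0.1237·cos θ + -0.2813·sin θ = -0.1595
  γ=atan2(-0.2813,0.1237)=-1.1566;  ψ=arccos(-0.5190)=2.1165;  θ2=γ+ψ≈0.9599
φ3=240.0° → target in arm frame (-0.1377, 0.1184)
  e−x'=0.2277;  (l²−L²−(e−x')²−y'²−z²)/2L = -0.2376
  θ3 = atan2(B,A) + arccos(C/0.3619) = 1.3966

θ₁ = -0.2622, θ₂ = 0.9599, θ₃ = 1.3966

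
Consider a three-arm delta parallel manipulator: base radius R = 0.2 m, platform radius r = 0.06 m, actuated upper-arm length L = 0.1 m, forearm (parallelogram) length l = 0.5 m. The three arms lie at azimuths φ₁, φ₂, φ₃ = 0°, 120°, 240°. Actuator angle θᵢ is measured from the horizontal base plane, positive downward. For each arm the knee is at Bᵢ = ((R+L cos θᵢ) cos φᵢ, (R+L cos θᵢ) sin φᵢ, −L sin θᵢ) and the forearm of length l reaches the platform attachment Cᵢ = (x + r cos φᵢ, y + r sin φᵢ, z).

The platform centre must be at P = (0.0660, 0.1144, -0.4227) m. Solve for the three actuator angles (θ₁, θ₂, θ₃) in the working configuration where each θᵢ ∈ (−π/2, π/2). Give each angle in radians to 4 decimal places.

arm 1 (φ=0.0°): x'=0.0660, y'=0.1144
  e−x'=0.0740;  (l²−L²−(e−x')²−y'²−z²)/2L = 0.2138
  √(A²+B²)=0.4291;  θ1 = -1.3975+1.0492 ≈ -0.3483
φ2=120.0° → target in arm frame (0.0661, -0.1144)
  A cos θ + B sin θ = C:  0.0739·cos θ + -0.4227·sin θ = 0.2139
  θ2 = atan2(B,A) + arccos(C/0.4291) = -0.3487
arm 3 (φ=240.0°): x'=-0.1321, y'=0.0000
  A cos θ + B sin θ = C:  0.2721·cos θ + -0.4227·sin θ = -0.0635
  √(A²+B²)=0.5027;  θ3 = -0.9989+1.6974 ≈ 0.6986

θ₁ = -0.3483, θ₂ = -0.3487, θ₃ = 0.6986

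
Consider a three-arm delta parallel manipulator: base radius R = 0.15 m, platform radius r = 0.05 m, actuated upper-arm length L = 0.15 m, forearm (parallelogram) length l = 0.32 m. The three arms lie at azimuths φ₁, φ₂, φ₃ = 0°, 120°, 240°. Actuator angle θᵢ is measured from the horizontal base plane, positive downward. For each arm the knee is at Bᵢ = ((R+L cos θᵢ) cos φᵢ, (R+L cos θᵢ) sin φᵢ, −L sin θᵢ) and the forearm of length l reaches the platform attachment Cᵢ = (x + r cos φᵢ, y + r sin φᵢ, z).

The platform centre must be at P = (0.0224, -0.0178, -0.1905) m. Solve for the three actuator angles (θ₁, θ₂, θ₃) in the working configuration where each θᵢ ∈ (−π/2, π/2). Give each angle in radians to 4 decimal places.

θ₁ = -0.2617, θ₂ = 0.1748, θ₃ = -0.0878

φ1=0.0° → target in arm frame (0.0224, -0.0178)
  A=0.0776, B=-0.1905, C=(l²−L²−A²−y'²−z²)/(2L)=0.1242
  θ1 = atan2(B,A) + arccos(C/0.2057) = -0.2617
arm 2 (φ=120.0°): x'=-0.0266, y'=-0.0105
  A cos θ + B sin θ = C:  0.1266·cos θ + -0.1905·sin θ = 0.0916
  θ2 = atan2(B,A) + arccos(C/0.2287) = 0.1748
arm 3 (φ=240.0°): x'=0.0042, y'=0.0283
  A cos θ + B sin θ = C:  0.0958·cos θ + -0.1905·sin θ = 0.1121
  θ3 = atan2(B,A) + arccos(C/0.2132) = -0.0878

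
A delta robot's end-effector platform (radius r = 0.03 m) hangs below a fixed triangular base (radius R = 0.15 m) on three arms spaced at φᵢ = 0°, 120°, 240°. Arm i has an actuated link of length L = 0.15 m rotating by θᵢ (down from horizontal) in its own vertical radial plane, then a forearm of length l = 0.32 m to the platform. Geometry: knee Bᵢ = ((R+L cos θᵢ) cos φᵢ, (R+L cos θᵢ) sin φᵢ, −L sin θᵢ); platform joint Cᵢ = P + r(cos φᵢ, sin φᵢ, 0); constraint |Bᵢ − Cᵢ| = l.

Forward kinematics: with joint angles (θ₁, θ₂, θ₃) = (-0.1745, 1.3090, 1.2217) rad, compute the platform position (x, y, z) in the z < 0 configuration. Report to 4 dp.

(0.1696, -0.0128, -0.2783)

φ1=0.0°: virtual centre (0.2677, 0.0000, 0.0260), radius l
O2 = (0.1588·cos120.0°, 0.1588·sin120.0°, -0.1449) = (-0.0794, 0.1375, -0.1449)
φ3=240.0°: virtual centre (-0.0857, -0.1484, -0.1410), radius l
|O₂|²−|O₁|² = -0.0261;  |O₃|²−|O₁|² = -0.0231
plane₁₂: -0.6943x+0.2751y+-0.3419z = -0.0261
det = 0.4004;  x = 0.0353+-0.4828z,  y = -0.0060+0.0243z
sphere 1 gives Az²+Bz+C=0 with A=1.2337, B=0.1721, C=-0.0476;  B²−4AC=0.2647;  roots -0.2783, 0.1388;  negative root z = -0.2783
x = 0.1696, y = -0.0128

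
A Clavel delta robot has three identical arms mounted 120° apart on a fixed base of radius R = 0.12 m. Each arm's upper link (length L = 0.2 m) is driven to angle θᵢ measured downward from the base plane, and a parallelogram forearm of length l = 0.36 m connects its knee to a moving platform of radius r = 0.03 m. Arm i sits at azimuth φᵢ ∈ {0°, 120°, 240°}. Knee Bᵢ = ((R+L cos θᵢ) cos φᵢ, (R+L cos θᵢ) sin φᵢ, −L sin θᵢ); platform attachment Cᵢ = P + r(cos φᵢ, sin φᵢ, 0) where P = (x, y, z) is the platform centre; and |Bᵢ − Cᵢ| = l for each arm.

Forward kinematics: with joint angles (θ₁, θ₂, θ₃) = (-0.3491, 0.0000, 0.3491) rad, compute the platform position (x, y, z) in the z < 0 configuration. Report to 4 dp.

(0.0500, 0.0318, -0.2085)

φ1=0.0°: virtual centre (0.2779, 0.0000, 0.0684), radius l
φ2=120.0°: virtual centre (-0.1450, 0.2511, 0.0000), radius l
arm 3 at φ=240.0°: (R−r)+L cos θ3 = 0.2779;  O3 = (-0.1390, -0.2407, -0.0684)
eliminate P² terms by subtracting sphere 1 from 2 and 3
plane₁₂: -0.8459x+0.5023y+-0.1368z = 0.0022
det = 0.8260;  x = -0.0013+-0.2461z,  y = 0.0022+-0.1421z
sphere 1 gives Az²+Bz+C=0 with A=1.0808, B=0.0000, C=-0.0470;  B²−4AC=0.2030;  roots -0.2085, 0.2085;  negative root z = -0.2085
x = 0.0500, y = 0.0318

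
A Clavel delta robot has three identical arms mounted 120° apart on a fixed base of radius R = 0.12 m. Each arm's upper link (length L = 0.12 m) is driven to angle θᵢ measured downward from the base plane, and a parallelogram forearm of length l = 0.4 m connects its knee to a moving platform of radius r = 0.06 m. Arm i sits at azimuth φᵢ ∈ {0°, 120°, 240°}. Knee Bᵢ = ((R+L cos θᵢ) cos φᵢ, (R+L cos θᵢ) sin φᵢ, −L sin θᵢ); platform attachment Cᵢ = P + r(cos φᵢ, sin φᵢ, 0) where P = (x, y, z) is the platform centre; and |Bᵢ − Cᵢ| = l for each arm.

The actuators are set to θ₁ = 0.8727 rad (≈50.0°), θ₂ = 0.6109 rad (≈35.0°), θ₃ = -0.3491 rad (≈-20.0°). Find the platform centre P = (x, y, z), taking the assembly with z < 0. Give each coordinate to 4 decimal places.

(-0.1303, -0.1363, -0.3563)

arm 1 at φ=0.0°: e+L cos θ1 = 0.1371;  centre 1 = (0.1371, 0.0000, -0.0919)
φ2=120.0°: virtual centre (-0.0791, 0.1371, -0.0688), radius l
arm 3 at φ=240.0°: e+L cos θ3 = 0.1728;  centre 3 = (-0.0864, -0.1496, 0.0410)
subtract pairs → two planes through P
[-0.4326 0.2742 0.0462]·P = 0.0025;  [-0.4470 -0.2992 0.2659]·P = 0.0043
Cramer: x(z) = -0.0077+0.3442z;  y(z) = -0.0028+0.3746z
sphere 1 gives Az²+Bz+C=0 with A=1.2588, B=0.0821, C=-0.1306;  B²−4AC=0.6642;  roots -0.3563, 0.2911;  negative root z = -0.3563
x = -0.1303, y = -0.1363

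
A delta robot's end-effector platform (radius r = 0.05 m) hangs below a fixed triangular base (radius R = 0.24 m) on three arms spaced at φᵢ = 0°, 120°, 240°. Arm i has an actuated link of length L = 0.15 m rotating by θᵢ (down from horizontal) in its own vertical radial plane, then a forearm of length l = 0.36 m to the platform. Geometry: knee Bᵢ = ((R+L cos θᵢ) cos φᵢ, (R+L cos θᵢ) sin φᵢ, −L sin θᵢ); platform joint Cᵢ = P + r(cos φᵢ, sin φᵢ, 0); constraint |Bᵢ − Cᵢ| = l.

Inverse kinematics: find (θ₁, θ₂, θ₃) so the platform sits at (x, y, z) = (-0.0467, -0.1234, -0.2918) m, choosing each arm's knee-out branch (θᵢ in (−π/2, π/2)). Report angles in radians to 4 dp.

arm 1 (φ=0.0°): x'=-0.0467, y'=-0.1234
  e−x'=0.2367;  (l²−L²−(e−x')²−y'²−z²)/2L = -0.1643
  γ=atan2(-0.2918,0.2367)=-0.8893;  ψ=arccos(-0.4374)=2.0235;  θ1=γ+ψ≈1.1342
arm 2 (φ=120.0°): x'=-0.0835, y'=0.1021
  e−x'=0.2735;  (l²−L²−(e−x')²−y'²−z²)/2L = -0.2110
  θ2 = atan2(B,A) + arccos(C/0.3999) = 1.3087
arm 3 (φ=240.0°): x'=0.1302, y'=0.0213
  A=0.0598, B=-0.2918, C=(l²−L²−A²−y'²−z²)/(2L)=0.0598
  √(A²+B²)=0.2979;  θ3 = -1.3687+1.3688 ≈ 0.0001

θ₁ = 1.1342, θ₂ = 1.3087, θ₃ = 0.0001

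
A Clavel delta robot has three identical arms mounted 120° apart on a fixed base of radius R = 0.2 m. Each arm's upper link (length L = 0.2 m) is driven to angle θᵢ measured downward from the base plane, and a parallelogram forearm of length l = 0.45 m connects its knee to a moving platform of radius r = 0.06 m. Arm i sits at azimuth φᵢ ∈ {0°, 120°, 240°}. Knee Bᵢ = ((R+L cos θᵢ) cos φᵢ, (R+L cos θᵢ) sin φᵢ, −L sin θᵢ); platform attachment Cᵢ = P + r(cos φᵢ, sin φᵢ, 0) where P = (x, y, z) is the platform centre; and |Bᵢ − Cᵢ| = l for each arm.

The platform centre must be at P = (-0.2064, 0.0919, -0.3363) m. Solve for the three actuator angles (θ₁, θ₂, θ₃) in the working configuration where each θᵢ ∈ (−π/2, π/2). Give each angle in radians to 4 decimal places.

θ₁ = 1.2218, θ₂ = -0.3491, θ₃ = 0.4362

rotate P by −φ1: (-0.2064, 0.0919, -0.3363)
  A=0.3464, B=-0.3363, C=(l²−L²−A²−y'²−z²)/(2L)=-0.1976
  θ1 = atan2(B,A) + arccos(C/0.4828) = 1.2218
φ2=120.0° → target in arm frame (0.1828, 0.1328)
  e−x'=-0.0428;  (l²−L²−(e−x')²−y'²−z²)/2L = 0.0748
  θ2 = atan2(B,A) + arccos(C/0.3390) = -0.3491
arm 3 (φ=240.0°): x'=0.0236, y'=-0.2247
  e−x'=0.1164;  (l²−L²−(e−x')²−y'²−z²)/2L = -0.0366
  γ=atan2(-0.3363,0.1164)=-1.2376;  ψ=arccos(-0.1028)=1.6738;  θ3=γ+ψ≈0.4362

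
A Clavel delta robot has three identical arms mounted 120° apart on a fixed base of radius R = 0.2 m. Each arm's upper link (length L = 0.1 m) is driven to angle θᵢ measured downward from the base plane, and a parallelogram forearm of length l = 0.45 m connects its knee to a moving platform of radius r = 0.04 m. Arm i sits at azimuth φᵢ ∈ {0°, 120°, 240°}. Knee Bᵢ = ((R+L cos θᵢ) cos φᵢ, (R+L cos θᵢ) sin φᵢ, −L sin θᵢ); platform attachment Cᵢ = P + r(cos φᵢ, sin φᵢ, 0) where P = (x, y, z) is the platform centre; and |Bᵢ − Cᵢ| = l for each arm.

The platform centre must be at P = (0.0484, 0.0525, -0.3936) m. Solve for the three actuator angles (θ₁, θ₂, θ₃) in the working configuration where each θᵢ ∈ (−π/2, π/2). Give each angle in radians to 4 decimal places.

θ₁ = -0.0006, θ₂ = 0.1742, θ₃ = 0.6981

rotate P by −φ1: (0.0484, 0.0525, -0.3936)
  A cos θ + B sin θ = C:  0.1116·cos θ + -0.3936·sin θ = 0.1118
  θ1 = atan2(B,A) + arccos(C/0.4091) = -0.0006
arm 2 (φ=120.0°): x'=0.0213, y'=-0.0682
  A=0.1387, B=-0.3936, C=(l²−L²−A²−y'²−z²)/(2L)=0.0684
  √(A²+B²)=0.4173;  θ2 = -1.2319+1.4061 ≈ 0.1742
φ3=240.0° → target in arm frame (-0.0697, 0.0157)
  A cos θ + B sin θ = C:  0.2297·cos θ + -0.3936·sin θ = -0.0771
  θ3 = atan2(B,A) + arccos(C/0.4557) = 0.6981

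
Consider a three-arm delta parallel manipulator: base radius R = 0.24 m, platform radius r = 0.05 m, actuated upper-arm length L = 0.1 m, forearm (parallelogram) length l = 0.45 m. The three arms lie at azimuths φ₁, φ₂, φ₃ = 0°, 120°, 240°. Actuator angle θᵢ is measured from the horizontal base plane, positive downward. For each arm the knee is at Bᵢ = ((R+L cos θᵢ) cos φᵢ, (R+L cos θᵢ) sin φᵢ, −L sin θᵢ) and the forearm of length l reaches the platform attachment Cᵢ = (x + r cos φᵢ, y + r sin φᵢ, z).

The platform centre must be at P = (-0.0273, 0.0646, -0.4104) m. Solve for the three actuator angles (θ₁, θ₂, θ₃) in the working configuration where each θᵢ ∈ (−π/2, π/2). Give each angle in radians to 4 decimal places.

arm 1 (φ=0.0°): x'=-0.0273, y'=0.0646
  e−x'=0.2173;  (l²−L²−(e−x')²−y'²−z²)/2L = -0.1366
  θ1 = atan2(B,A) + arccos(C/0.4644) = 0.7855
rotate P by −φ2: (0.0696, -0.0087, -0.4104)
  e−x'=0.1204;  (l²−L²−(e−x')²−y'²−z²)/2L = 0.0475
  θ2 = atan2(B,A) + arccos(C/0.4277) = 0.1741
rotate P by −φ3: (-0.0423, -0.0559, -0.4104)
  A=0.2323, B=-0.4104, C=(l²−L²−A²−y'²−z²)/(2L)=-0.1651
  θ3 = atan2(B,A) + arccos(C/0.4716) = 0.8727

θ₁ = 0.7855, θ₂ = 0.1741, θ₃ = 0.8727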